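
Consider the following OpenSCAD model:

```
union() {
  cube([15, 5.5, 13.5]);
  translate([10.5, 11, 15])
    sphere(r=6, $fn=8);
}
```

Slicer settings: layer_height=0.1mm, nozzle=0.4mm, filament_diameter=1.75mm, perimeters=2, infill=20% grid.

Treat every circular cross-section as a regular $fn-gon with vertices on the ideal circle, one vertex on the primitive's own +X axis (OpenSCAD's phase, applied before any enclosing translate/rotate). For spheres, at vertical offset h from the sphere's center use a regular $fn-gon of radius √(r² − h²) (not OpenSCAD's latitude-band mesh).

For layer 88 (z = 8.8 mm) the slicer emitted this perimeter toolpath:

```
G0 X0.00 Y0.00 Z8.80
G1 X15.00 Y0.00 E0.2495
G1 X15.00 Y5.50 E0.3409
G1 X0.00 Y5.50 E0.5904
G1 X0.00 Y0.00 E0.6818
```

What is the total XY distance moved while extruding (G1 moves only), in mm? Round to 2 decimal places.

41.00 mm

Sum the Euclidean lengths of each G1 segment: total = 41.00 mm.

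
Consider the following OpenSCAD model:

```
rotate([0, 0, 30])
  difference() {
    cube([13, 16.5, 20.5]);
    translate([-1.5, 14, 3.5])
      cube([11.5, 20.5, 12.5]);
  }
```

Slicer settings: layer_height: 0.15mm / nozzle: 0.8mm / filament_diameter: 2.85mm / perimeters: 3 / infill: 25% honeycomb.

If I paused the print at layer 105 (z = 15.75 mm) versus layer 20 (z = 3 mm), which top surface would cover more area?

Layer 105 (z = 15.75): the 13×16.5 cube contributes its full rectangle (area 214.50 mm²); the cube at (-1.5, 14) (footprint 11.5×20.5) is included at this height (area 235.75 mm²); Subtracting the remaining from the first: starting from the 13×16.5 cube (214.50 mm²), the 11.5×20.5 cube at (-1.5, 14) partially overlaps it — only the 25.00 mm² overlap (of its 235.75 mm²) is removed, clipping the outline — area = 189.50 mm²; (rotated 30° about Z; rotation is an isometry so areas/perimeters/island counts are preserved). So its area = 189.50 mm². Layer 20 (z = 3): the cube (footprint 13×16.5) is included at this height (area 214.50 mm²); the cube at (-1.5, 14) is absent (z outside [3.5, 16]); Taking the first minus the rest: none of the subtracted shapes is present at this height, so the 13×16.5 cube is unchanged — area = 214.50 mm²; (rotated 30° about Z; rotation is an isometry so areas/perimeters/island counts are preserved). So its area = 214.50 mm². Layer 20 is larger (214.50 vs 189.50 mm²).

layer 20 (z = 3 mm)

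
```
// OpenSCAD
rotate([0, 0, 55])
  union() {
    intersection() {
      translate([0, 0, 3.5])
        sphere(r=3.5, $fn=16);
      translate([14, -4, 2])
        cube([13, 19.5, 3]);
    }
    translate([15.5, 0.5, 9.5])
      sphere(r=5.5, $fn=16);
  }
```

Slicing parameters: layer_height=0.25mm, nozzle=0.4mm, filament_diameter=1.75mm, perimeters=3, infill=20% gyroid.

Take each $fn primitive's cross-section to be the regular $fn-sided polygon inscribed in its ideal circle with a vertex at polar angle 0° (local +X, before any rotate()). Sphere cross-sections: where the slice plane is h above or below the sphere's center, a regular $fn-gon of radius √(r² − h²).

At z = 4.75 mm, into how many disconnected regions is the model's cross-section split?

1

At z = 4.75 mm: the r=3.5 sphere contributes a regular 16-gon of circumradius √(3.5²−1.25²) = 3.269; the cube at (14, -4) is present — its section is the full 13×19.5 rectangle; After intersecting: the 13×19.5 cube at (14, -4) does not overlap the r=3.5 sphere (empty) — nothing remains; the sphere at (15.5, 0.5): section is a regular 16-gon, circumradius = √(r²−h²) = √(5.5²−4.75²) = 2.773; Taking the union: only the r=5.5 sphere at (15.5, 0.5) is present, so the union is just that shape — 1 connected region; (rotated 55° about Z; rotation is an isometry so areas/perimeters/island counts are preserved). The result has 1 disconnected region.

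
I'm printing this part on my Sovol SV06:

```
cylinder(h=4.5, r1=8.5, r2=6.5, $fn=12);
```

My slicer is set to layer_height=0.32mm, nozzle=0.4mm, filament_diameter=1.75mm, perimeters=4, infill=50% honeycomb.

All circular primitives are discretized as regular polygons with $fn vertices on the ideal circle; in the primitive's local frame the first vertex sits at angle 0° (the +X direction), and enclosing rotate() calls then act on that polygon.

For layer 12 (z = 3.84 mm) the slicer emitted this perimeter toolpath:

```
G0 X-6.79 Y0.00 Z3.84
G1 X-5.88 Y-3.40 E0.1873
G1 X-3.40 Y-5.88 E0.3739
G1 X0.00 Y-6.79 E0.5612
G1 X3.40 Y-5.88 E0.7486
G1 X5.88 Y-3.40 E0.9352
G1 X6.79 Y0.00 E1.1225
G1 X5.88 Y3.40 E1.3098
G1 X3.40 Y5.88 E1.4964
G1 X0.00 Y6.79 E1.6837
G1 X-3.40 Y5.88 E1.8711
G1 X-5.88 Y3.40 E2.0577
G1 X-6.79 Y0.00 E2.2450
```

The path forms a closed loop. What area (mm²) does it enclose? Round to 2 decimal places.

Apply the shoelace formula to the sequence of (X, Y) vertices; enclosed area = 138.37 mm².

138.37 mm²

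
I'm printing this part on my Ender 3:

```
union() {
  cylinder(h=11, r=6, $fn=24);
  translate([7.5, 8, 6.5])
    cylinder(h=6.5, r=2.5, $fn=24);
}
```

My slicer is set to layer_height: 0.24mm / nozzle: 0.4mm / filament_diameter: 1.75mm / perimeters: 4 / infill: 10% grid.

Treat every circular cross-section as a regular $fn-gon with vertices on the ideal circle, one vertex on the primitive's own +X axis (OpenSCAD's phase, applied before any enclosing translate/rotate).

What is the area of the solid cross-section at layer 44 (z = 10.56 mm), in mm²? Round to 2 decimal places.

At z = 10.56 mm: the r=6 cylinder contributes a regular 24-gon of circumradius 6 (area = (24/2)·6.000²·sin(360°/24) = 111.81 mm²); the r=2.5 cylinder at (7.5, 8) contributes a regular 24-gon of circumradius 2.5 (area = (24/2)·2.500²·sin(360°/24) = 19.41 mm²); Merging all regions: the 2 present regions are separate (no shared area or edge), so areas and boundary lengths simply add and each stays a separate island — area = 131.22 mm². Overall, the cross-section has 2 separate islands. Net area = 131.22 mm².

131.22 mm²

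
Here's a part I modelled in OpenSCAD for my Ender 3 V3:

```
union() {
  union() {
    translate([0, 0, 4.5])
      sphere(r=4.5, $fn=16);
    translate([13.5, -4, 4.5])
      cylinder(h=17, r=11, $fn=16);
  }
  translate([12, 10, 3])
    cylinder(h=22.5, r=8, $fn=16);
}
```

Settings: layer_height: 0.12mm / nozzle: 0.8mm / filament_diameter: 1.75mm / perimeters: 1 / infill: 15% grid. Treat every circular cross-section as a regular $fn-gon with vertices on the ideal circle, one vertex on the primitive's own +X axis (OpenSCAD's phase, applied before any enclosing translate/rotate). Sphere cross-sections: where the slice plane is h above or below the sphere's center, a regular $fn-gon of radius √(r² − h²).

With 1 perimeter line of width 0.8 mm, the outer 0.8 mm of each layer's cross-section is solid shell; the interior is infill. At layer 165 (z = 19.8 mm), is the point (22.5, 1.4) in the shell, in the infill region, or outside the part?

At z = 19.8 mm: the sphere is absent (|z−center|=15.300 > r=4.5); the r=11 cylinder at (13.5, -4) contributes a regular 16-gon of circumradius 11; Combining (union): only the r=11 cylinder at (13.5, -4) is present, so the union is just that shape — 1 connected region; the cylinder at (12, 10): section is a regular 16-gon, circumradius r=8; Taking the union: the regions partially overlap (shared area 38.99 mm²), so overlapping operands fuse into one piece — 1 connected region. Overall, the cross-section is a single solid region. The nearest boundary edge runs (21.28, 3.78)→(23.66, 0.21); distance from the point to it = 0.31 mm. The point is inside the cross-section, 0.31 mm from the nearest boundary — within the 0.8 mm shell band (1 × 0.8).

shell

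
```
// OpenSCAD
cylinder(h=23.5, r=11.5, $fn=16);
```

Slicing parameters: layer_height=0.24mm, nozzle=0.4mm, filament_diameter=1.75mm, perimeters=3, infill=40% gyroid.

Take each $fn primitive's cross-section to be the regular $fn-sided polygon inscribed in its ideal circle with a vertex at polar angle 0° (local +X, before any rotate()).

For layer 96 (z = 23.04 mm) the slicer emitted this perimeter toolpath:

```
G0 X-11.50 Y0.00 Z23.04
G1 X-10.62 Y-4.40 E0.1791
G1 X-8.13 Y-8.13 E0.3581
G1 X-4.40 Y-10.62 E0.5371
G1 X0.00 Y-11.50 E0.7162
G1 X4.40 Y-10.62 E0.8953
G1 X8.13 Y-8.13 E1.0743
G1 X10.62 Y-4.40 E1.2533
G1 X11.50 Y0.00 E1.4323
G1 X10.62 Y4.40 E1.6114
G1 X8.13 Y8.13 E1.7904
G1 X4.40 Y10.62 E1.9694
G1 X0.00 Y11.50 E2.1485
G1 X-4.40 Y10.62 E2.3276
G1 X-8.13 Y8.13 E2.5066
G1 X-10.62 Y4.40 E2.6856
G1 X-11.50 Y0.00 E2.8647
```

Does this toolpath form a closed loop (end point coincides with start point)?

Start point (G0): (-11.50, 0.00). End point (last G1): the path returns to the start — closed.

yes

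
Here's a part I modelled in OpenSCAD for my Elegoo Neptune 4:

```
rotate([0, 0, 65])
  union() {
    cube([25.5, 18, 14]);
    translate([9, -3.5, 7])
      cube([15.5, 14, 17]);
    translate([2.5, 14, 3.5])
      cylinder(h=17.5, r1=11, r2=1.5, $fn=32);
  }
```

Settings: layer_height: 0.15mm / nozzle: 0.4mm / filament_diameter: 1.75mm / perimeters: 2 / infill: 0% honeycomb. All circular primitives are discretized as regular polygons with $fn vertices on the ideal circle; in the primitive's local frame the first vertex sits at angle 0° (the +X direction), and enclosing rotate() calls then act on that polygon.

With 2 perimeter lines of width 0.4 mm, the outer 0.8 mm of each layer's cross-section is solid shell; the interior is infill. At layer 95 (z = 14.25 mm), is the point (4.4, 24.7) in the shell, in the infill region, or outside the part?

At z = 14.25 mm: the cube is absent (z outside [0, 14]); the cube at (9, -3.5) (footprint 15.5×14) is included at this height; the cone at (2.5, 14): at t=0.614 of its height the radius interpolates to r₁+(r₂−r₁)t = 5.164, giving a regular 32-gon of that circumradius; Combining (union): the 2 present regions are separate (no shared area or edge), so areas and boundary lengths simply add and each stays a separate island — 2 connected regions; (rotated 65° about Z; rotation is an isometry so areas/perimeters/island counts are preserved). Overall, the cross-section has 2 separate islands. Undo the 65° rotation: the query point maps to (24.245, 6.451) in the un-rotated model frame. The nearest boundary edge runs (24.50, 10.50)→(24.50, -3.50); distance from the point to it = 0.25 mm. (Shell/infill is judged within the island containing the point — the largest one.) The point is inside the cross-section, 0.25 mm from the nearest boundary — within the 0.8 mm shell band (2 × 0.4).

shell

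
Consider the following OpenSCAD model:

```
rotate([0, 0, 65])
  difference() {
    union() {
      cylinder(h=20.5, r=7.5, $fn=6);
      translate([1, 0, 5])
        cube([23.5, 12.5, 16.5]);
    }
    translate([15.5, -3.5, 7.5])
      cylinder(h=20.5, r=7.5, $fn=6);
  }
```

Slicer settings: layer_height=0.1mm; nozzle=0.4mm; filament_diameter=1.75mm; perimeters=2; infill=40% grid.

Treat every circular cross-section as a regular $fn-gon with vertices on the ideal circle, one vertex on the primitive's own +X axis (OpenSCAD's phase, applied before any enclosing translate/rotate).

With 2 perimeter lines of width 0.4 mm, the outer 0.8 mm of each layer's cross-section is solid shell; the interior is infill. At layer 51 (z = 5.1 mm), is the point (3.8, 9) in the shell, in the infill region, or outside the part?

At z = 5.1 mm: the r=7.5 cylinder contributes a regular 6-gon of circumradius 7.5; the 23.5×12.5 cube at (1, 0) contributes its full rectangle; Merging all regions: the regions partially overlap (shared area 30.04 mm²), so overlapping operands fuse into one piece — 1 connected region; the cylinder at (15.5, -3.5) does not reach this height (z outside [7.5, 28]); Subtracting the remaining from the first: none of the subtracted shapes is present at this height, so the result so far is unchanged — 1 connected region; (rotated 65° about Z; rotation is an isometry so areas/perimeters/island counts are preserved). Overall, the cross-section is a single solid region. Undo the 65° rotation: the query point maps to (9.763, 0.360) in the un-rotated model frame. The nearest boundary edge runs (24.50, 0.00)→(7.50, 0.00); distance from the point to it = 0.36 mm. The point is inside the cross-section, 0.36 mm from the nearest boundary — within the 0.8 mm shell band (2 × 0.4).

shell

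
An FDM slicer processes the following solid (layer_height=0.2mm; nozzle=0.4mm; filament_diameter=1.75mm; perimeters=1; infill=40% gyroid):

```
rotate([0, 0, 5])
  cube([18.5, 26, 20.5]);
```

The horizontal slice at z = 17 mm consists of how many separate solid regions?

At z = 17 mm: the cube (footprint 18.5×26) is included at this height; (whole slice rotated 5° about Z — lengths, areas and connectivity unchanged). The result has 1 disconnected region.

1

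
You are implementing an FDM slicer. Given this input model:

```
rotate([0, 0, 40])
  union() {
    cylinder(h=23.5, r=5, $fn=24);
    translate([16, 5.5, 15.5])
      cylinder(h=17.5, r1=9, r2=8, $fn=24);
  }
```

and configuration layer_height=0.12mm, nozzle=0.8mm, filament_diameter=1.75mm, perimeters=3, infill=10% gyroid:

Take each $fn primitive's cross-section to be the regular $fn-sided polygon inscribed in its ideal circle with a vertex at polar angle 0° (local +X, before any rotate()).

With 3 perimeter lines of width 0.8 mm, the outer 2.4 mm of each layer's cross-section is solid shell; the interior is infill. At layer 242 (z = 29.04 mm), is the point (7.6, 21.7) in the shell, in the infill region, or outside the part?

shell

At z = 29.04 mm: the cylinder is not intersected at this z (z outside [0, 23.5]); the cone at (16, 5.5) contributes a regular 24-gon of circumradius 8.226 (interpolated between r1=9 and r2=8 at t=0.774); Taking the union: only the cone at (16, 5.5) is present, so the union is just that shape — 1 connected region; (whole slice rotated 40° about Z — lengths, areas and connectivity unchanged). Overall, the cross-section is a single solid region. Undo the 40° rotation: the query point maps to (19.770, 11.738) in the un-rotated model frame. The nearest boundary edge runs (21.82, 11.32)→(20.11, 12.62); distance from the point to it = 0.91 mm. The point is inside the cross-section, 0.91 mm from the nearest boundary — within the 2.4 mm shell band (3 × 0.8).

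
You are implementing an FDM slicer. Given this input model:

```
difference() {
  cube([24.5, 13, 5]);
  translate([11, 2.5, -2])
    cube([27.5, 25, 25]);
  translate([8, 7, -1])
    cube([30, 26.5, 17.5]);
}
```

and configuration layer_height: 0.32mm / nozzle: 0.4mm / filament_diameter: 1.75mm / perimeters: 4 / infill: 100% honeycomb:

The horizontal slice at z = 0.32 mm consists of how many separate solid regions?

1

At z = 0.32 mm: the 24.5×13 cube contributes its full rectangle; the cube at (11, 2.5) (footprint 27.5×25) is included at this height; the 30×26.5 cube at (8, 7) contributes its full rectangle; Subtracting the remaining from the first: starting from the 24.5×13 cube, the 27.5×25 cube at (11, 2.5) partially overlaps it — only the 141.75 mm² overlap (of its 687.50 mm²) is removed, clipping the outline; the 30×26.5 cube at (8, 7) partially overlaps it — only the 18.00 mm² overlap (of its 795.00 mm²) is removed, clipping the outline — 1 connected region. The result has 1 disconnected region.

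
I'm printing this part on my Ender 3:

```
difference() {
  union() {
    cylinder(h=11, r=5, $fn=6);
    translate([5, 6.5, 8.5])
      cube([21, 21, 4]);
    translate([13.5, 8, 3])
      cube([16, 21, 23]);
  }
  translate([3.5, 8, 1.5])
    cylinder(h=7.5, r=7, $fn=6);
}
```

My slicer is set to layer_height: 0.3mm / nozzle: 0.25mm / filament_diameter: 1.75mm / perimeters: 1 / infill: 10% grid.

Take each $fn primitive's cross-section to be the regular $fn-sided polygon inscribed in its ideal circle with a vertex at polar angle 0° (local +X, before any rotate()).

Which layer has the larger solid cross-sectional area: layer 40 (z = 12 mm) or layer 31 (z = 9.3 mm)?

layer 31 (z = 9.3 mm)

Layer 40 (z = 12): the cylinder is absent (z outside [0, 11]); the cube at (5, 6.5) is present — its section is the full 21×21 rectangle (area 441.00 mm²); the 16×21 cube at (13.5, 8) contributes its full rectangle (area 336.00 mm²); Taking the union: the regions partially overlap — summed areas 777.00 mm² minus the doubly-counted overlap 243.75 mm² gives 533.25 mm² — area = 533.25 mm²; the cylinder at (3.5, 8) is not intersected at this z (z outside [1.5, 9]); After the difference (first − rest): none of the subtracted shapes is present at this height, so that combined region is unchanged — area = 533.25 mm². So its area = 533.25 mm². Layer 31 (z = 9.3): the r=5 cylinder gives a regular 6-gon of circumradius 5 (constant along its height) (area = (6/2)·5.000²·sin(360°/6) = 64.95 mm²); the cube at (5, 6.5) (footprint 21×21) is included at this height (area 441.00 mm²); the cube at (13.5, 8) (footprint 16×21) is included at this height (area 336.00 mm²); Taking the union: the regions partially overlap — summed areas 841.95 mm² minus the doubly-counted overlap 243.75 mm² gives 598.20 mm² — area = 598.20 mm²; the cylinder at (3.5, 8) is not intersected at this z (z outside [1.5, 9]); Taking the first minus the rest: none of the subtracted shapes is present at this height, so that combined region is unchanged — area = 598.20 mm². So its area = 598.20 mm². Layer 31 is larger (598.20 vs 533.25 mm²).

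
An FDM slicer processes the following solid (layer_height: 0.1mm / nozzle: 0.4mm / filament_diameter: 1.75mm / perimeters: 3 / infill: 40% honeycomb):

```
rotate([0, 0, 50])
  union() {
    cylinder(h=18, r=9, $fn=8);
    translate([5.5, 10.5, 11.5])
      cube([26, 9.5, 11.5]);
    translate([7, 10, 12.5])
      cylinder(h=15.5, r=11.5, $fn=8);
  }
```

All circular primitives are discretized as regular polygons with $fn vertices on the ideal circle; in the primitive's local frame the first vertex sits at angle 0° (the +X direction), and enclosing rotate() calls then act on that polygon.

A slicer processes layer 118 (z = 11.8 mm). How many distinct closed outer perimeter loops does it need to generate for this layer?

2

At z = 11.8 mm: the cylinder: section is a regular 8-gon, circumradius r=9; the cube at (5.5, 10.5) is present — its section is the full 26×9.5 rectangle; the cylinder at (7, 10) is not intersected at this z (z outside [12.5, 28]); Merging all regions: the 2 present regions are separate (no shared area or edge), so areas and boundary lengths simply add and each stays a separate island — 2 connected regions; (rotated 50° about Z; rotation is an isometry so areas/perimeters/island counts are preserved). The result has 2 disconnected regions.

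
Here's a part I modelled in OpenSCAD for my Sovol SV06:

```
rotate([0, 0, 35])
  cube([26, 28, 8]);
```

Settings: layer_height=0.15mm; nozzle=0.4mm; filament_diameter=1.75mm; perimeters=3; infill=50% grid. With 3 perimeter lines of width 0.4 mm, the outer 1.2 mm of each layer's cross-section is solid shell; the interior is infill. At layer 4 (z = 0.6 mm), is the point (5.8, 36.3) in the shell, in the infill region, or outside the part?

shell

At z = 0.6 mm: the cube is present — its section is the full 26×28 rectangle; (rotated 35° about Z; rotation is an isometry so areas/perimeters/island counts are preserved). Overall, the cross-section is a single solid region. Undo the 35° rotation: the query point maps to (25.572, 26.408) in the un-rotated model frame. The nearest boundary edge runs (26.00, 0.00)→(26.00, 28.00); distance from the point to it = 0.43 mm. The point is inside the cross-section, 0.43 mm from the nearest boundary — within the 1.2 mm shell band (3 × 0.4).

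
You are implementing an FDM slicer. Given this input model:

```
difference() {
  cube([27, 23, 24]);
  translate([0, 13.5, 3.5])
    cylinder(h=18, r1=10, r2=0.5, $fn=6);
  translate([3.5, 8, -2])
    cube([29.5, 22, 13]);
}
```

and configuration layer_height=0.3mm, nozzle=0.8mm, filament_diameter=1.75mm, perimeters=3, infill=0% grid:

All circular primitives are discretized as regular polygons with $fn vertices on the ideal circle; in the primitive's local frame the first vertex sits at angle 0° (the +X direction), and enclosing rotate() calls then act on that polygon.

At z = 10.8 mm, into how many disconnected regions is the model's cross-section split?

At z = 10.8 mm: the cube (footprint 27×23) is included at this height; the cone at (0, 13.5): at t=0.406 of its height the radius interpolates to r₁+(r₂−r₁)t = 6.147, giving a regular 6-gon of that circumradius; the cube at (3.5, 8) is present — its section is the full 29.5×22 rectangle; Taking the first minus the rest: starting from the 27×23 cube, the cone at (0, 13.5) partially overlaps it — only the 49.09 mm² overlap (of its 98.18 mm²) is removed, clipping the outline; the 29.5×22 cube at (3.5, 8) partially overlaps it — only the 340.36 mm² overlap (of its 649.00 mm²) is removed, clipping the outline — 2 connected regions. The result has 2 disconnected regions.

2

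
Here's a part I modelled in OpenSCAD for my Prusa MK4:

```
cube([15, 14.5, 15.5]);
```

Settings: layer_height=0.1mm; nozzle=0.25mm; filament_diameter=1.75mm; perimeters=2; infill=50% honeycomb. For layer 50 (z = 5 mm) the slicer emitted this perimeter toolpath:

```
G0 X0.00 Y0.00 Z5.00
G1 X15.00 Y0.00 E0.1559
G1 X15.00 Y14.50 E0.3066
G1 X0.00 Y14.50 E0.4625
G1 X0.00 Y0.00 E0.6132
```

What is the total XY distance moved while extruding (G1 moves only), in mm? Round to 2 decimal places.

59.00 mm

Sum the Euclidean lengths of each G1 segment: total = 59.00 mm.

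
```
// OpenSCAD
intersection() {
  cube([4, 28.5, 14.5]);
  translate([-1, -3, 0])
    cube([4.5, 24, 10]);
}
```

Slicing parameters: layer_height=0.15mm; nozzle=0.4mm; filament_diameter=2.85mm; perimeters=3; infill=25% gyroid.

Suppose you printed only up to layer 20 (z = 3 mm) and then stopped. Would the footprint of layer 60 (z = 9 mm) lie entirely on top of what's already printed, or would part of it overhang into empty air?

entirely on top

Compare the two slices. At z = 3: the cube is present — its section is the full 4×28.5 rectangle (area 114.00 mm²); the cube at (-1, -3) is present — its section is the full 4.5×24 rectangle (area 108.00 mm²); Keeping only the common overlap: the 4.5×24 cube at (-1, -3) partially overlaps the 4×28.5 cube; clipping to the common part keeps 73.50 mm² — area = 73.50 mm². At z = 9: the cube is present — its section is the full 4×28.5 rectangle (area 114.00 mm²); the cube at (-1, -3) (footprint 4.5×24) is included at this height (area 108.00 mm²); After intersecting: the 4.5×24 cube at (-1, -3) partially overlaps the 4×28.5 cube; clipping to the common part keeps 73.50 mm² — area = 73.50 mm². Checking containment: the cross-section at z = 9 is a subset of the cross-section at z = 3.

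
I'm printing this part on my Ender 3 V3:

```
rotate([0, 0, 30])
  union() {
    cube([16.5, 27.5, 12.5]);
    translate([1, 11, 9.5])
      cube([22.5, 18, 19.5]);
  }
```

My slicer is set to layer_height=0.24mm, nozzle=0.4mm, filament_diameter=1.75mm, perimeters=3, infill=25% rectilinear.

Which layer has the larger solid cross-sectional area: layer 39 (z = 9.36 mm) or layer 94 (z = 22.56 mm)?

layer 39 (z = 9.36 mm)

Layer 39 (z = 9.36): the cube (footprint 16.5×27.5) is included at this height (area 453.75 mm²); the cube at (1, 11) is not intersected at this z (z outside [9.5, 29]); Taking the union: only the 16.5×27.5 cube is present, so the union is just that shape — area = 453.75 mm²; (whole slice rotated 30° about Z — lengths, areas and connectivity unchanged). So its area = 453.75 mm². Layer 94 (z = 22.56): the cube is not intersected at this z (z outside [0, 12.5]); the 22.5×18 cube at (1, 11) contributes its full rectangle (area 405.00 mm²); Taking the union: only the 22.5×18 cube at (1, 11) is present, so the union is just that shape — area = 405.00 mm²; (rotated 30° about Z; rotation is an isometry so areas/perimeters/island counts are preserved). So its area = 405.00 mm². Layer 39 is larger (453.75 vs 405.00 mm²).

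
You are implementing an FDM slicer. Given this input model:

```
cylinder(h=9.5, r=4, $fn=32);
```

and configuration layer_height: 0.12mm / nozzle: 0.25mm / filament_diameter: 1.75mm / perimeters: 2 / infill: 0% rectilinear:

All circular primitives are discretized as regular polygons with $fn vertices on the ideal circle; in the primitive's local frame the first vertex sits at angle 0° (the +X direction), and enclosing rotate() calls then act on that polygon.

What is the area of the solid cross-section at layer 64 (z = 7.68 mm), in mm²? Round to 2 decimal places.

49.94 mm²

At z = 7.68 mm: the cylinder: section is a regular 32-gon, circumradius r=4 (area = (32/2)·4.000²·sin(360°/32) = 49.94 mm²). Overall, the cross-section is a single solid region. Net area = 49.94 mm².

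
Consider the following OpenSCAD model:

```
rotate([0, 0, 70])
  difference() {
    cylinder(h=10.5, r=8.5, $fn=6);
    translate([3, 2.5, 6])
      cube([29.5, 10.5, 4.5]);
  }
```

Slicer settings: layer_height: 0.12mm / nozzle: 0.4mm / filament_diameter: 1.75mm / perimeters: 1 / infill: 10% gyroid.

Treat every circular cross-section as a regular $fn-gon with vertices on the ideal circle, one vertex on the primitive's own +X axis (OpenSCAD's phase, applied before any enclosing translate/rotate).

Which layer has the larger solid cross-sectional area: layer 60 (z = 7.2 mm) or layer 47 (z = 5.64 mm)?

layer 47 (z = 5.64 mm)

Layer 60 (z = 7.2): the r=8.5 cylinder gives a regular 6-gon of circumradius 8.5 (constant along its height) (area = (6/2)·8.500²·sin(360°/6) = 187.71 mm²); the cube at (3, 2.5) (footprint 29.5×10.5) is included at this height (area 309.75 mm²); Taking the first minus the rest: starting from the r=8.5 cylinder (187.71 mm²), the 29.5×10.5 cube at (3, 2.5) partially overlaps it — only the 12.90 mm² overlap (of its 309.75 mm²) is removed, clipping the outline — area = 174.81 mm²; (whole slice rotated 70° about Z — lengths, areas and connectivity unchanged). So its area = 174.81 mm². Layer 47 (z = 5.64): the r=8.5 cylinder contributes a regular 6-gon of circumradius 8.5 (area = (6/2)·8.500²·sin(360°/6) = 187.71 mm²); the cube at (3, 2.5) is not intersected at this z (z outside [6, 10.5]); After the difference (first − rest): none of the subtracted shapes is present at this height, so the r=8.5 cylinder is unchanged — area = 187.71 mm²; (rotated 70° about Z; rotation is an isometry so areas/perimeters/island counts are preserved). So its area = 187.71 mm². Layer 47 is larger (187.71 vs 174.81 mm²).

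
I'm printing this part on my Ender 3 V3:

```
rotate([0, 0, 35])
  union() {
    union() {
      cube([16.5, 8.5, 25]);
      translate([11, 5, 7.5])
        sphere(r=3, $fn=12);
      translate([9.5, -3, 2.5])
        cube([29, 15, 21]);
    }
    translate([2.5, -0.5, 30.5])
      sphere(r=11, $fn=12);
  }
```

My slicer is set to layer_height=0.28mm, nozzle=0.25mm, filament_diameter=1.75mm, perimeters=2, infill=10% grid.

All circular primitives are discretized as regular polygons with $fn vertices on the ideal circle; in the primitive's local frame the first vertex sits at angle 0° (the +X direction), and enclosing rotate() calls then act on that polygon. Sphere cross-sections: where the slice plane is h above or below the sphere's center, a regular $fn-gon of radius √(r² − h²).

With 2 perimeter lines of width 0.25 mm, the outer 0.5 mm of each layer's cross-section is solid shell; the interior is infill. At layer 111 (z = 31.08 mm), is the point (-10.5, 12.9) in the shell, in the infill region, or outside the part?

outside

At z = 31.08 mm: the cube is not intersected at this z (z outside [0, 25]); the sphere at (11, 5) does not reach this height (|z−center|=23.580 > r=3); the cube at (9.5, -3) does not reach this height (z outside [2.5, 23.5]); Taking the union: nothing is present at this height; the r=11 sphere at (2.5, -0.5) slices to a regular 12-gon of circumradius 10.985 (√(r²−h²) with h=0.58 from center); Taking the union: only the r=11 sphere at (2.5, -0.5) is present, so the union is just that shape — 1 connected region; (whole slice rotated 35° about Z — lengths, areas and connectivity unchanged). Overall, the cross-section is a single solid region. Undo the 35° rotation: the query point maps to (-1.202, 16.590) in the un-rotated model frame. The nearest boundary edge runs (2.50, 10.48)→(-2.99, 9.01); distance from the point to it = 6.86 mm. The point is not inside any of the regions above, so it lies outside the cross-section (6.86 mm from the nearest boundary).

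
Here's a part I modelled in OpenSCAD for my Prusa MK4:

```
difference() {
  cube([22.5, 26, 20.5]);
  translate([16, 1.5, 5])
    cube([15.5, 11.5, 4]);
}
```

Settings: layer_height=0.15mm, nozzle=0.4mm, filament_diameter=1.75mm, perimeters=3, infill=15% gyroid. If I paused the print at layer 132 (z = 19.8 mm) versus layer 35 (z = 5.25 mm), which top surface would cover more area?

Layer 132 (z = 19.8): the cube (footprint 22.5×26) is included at this height (area 585.00 mm²); the cube at (16, 1.5) is not intersected at this z (z outside [5, 9]); Subtracting the remaining from the first: none of the subtracted shapes is present at this height, so the 22.5×26 cube is unchanged — area = 585.00 mm². So its area = 585.00 mm². Layer 35 (z = 5.25): the cube is present — its section is the full 22.5×26 rectangle (area 585.00 mm²); the cube at (16, 1.5) is present — its section is the full 15.5×11.5 rectangle (area 178.25 mm²); After the difference (first − rest): starting from the 22.5×26 cube (585.00 mm²), the 15.5×11.5 cube at (16, 1.5) partially overlaps it — only the 74.75 mm² overlap (of its 178.25 mm²) is removed, clipping the outline — area = 510.25 mm². So its area = 510.25 mm². Layer 132 is larger (585.00 vs 510.25 mm²).

layer 132 (z = 19.8 mm)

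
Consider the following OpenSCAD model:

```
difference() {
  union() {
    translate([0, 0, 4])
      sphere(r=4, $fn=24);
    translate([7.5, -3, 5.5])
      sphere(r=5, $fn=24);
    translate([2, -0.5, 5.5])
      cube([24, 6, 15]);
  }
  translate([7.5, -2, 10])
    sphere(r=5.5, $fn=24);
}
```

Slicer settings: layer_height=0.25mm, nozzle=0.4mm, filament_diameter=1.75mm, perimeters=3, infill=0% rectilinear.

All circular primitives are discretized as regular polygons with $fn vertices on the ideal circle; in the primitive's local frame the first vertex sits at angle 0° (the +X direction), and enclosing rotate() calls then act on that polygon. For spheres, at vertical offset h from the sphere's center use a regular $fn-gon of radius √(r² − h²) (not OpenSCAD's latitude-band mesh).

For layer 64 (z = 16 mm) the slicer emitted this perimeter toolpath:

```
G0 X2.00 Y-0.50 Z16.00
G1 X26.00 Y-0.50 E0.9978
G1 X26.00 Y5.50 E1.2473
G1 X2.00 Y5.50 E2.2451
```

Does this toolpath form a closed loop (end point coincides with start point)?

Start point (G0): (2.00, -0.50). End point (last G1): the path does not return to the start — open.

no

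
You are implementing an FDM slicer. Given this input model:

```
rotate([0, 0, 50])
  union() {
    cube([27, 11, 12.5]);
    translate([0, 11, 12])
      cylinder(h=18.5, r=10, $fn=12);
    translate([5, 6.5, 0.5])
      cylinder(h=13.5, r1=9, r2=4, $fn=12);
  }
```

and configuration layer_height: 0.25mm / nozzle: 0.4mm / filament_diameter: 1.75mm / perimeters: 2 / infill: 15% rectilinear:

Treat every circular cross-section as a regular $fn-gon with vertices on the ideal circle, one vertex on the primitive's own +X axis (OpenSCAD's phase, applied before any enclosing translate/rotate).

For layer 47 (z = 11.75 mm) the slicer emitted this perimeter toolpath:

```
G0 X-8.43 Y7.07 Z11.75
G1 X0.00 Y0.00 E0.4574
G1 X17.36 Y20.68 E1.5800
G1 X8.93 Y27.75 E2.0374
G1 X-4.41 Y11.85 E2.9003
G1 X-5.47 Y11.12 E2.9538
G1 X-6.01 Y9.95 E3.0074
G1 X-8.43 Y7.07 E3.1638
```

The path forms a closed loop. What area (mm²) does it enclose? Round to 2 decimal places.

Apply the shoelace formula to the sequence of (X, Y) vertices; enclosed area = 297.42 mm².

297.42 mm²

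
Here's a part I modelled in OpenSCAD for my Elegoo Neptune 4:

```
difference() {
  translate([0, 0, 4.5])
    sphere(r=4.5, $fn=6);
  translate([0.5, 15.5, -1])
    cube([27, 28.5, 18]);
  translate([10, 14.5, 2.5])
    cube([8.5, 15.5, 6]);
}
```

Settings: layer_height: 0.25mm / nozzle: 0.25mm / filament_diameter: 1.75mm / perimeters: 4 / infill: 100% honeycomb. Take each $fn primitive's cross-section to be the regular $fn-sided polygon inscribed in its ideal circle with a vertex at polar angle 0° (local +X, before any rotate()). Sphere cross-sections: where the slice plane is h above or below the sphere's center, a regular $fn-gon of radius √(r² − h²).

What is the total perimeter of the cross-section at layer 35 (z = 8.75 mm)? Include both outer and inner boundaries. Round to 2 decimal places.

8.87 mm

At z = 8.75 mm: the r=4.5 sphere slices to a regular 6-gon of circumradius 1.479 (√(r²−h²) with h=4.25 from center) (perimeter = 2·6·1.479·sin(180°/6) = 8.87 mm); the 27×28.5 cube at (0.5, 15.5) contributes its full rectangle (perimeter 111.00 mm); the cube at (10, 14.5) is not intersected at this z (z outside [2.5, 8.5]); After the difference (first − rest): starting from the r=4.5 sphere, the 27×28.5 cube at (0.5, 15.5) misses the remaining region (no effect) — boundary = 8.87 mm. Overall, the cross-section is a single solid region. Total boundary length (outer) = 8.87 mm.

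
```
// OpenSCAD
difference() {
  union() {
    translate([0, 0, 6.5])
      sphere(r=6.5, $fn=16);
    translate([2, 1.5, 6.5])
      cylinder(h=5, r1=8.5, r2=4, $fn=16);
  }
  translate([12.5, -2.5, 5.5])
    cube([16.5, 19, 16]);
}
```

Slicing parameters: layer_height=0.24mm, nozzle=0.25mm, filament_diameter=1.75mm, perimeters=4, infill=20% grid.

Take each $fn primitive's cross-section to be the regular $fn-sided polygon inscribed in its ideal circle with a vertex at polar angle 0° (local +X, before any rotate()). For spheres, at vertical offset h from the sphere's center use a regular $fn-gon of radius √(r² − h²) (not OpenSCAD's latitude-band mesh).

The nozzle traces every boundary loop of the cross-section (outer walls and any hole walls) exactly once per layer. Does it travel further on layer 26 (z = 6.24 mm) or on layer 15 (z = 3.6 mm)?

layer 26 (z = 6.24 mm)

Layer 26 (z = 6.24): the r=6.5 sphere slices to a regular 16-gon of circumradius 6.495 (√(r²−h²) with h=0.26 from center) (perimeter = 2·16·6.495·sin(180°/16) = 40.55 mm); the cone at (2, 1.5) is not intersected at this z (z outside [6.5, 11.5]); Combining (union): only the r=6.5 sphere is present, so the union is just that shape — boundary = 40.55 mm; the cube at (12.5, -2.5) (footprint 16.5×19) is included at this height (perimeter 71.00 mm); Taking the first minus the rest: starting from that combined region, the 16.5×19 cube at (12.5, -2.5) misses the remaining region (no effect) — boundary = 40.55 mm. So its perimeter = 40.55 mm. Layer 15 (z = 3.6): the sphere: section is a regular 16-gon, circumradius = √(r²−h²) = √(6.5²−2.9²) = 5.817 (perimeter = 2·16·5.817·sin(180°/16) = 36.32 mm); the cone at (2, 1.5) does not reach this height (z outside [6.5, 11.5]); Combining (union): only the r=6.5 sphere is present, so the union is just that shape — boundary = 36.32 mm; the cube at (12.5, -2.5) is not intersected at this z (z outside [5.5, 21.5]); After the difference (first − rest): none of the subtracted shapes is present at this height, so that combined region is unchanged — boundary = 36.32 mm. So its perimeter = 36.32 mm. Layer 26 is larger (40.55 vs 36.32 mm).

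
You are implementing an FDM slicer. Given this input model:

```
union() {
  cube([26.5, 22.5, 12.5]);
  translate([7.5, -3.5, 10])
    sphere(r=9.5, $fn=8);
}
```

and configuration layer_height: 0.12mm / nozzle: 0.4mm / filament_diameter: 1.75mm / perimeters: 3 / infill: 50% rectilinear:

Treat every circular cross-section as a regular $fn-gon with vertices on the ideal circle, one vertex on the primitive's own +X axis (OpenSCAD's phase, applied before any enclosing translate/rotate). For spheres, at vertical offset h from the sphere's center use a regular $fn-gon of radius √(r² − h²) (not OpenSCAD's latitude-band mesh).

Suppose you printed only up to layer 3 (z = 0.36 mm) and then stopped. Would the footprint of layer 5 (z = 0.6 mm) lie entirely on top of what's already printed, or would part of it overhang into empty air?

part overhangs

Compare the two slices. At z = 0.36: the 26.5×22.5 cube contributes its full rectangle (area 596.25 mm²); the sphere at (7.5, -3.5) is absent (|z−center|=9.640 > r=9.5); Taking the union: only the 26.5×22.5 cube is present, so the union is just that shape — area = 596.25 mm². At z = 0.6: the cube is present — its section is the full 26.5×22.5 rectangle (area 596.25 mm²); the r=9.5 sphere at (7.5, -3.5) contributes a regular 8-gon of circumradius √(9.5²−9.4²) = 1.375 (area = (8/2)·1.375²·sin(360°/8) = 5.35 mm²); Merging all regions: the 2 present regions are separate (no shared area or edge), so areas and boundary lengths simply add and each stays a separate island — area = 601.60 mm². Checking containment: at z = 0.6 the cross-section extends beyond the z = 0.36 cross-section by about 5.35 mm².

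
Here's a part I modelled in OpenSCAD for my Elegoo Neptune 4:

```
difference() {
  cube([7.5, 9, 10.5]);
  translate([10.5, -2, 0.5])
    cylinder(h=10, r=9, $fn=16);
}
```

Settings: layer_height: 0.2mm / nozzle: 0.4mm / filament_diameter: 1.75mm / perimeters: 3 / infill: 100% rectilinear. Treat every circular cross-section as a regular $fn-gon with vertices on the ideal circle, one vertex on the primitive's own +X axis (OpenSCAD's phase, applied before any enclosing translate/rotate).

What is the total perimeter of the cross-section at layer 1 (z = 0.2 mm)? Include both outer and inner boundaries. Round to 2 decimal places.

33.00 mm

At z = 0.2 mm: the cube (footprint 7.5×9) is included at this height (perimeter 33.00 mm); the cylinder at (10.5, -2) is absent (z outside [0.5, 10.5]); Taking the first minus the rest: none of the subtracted shapes is present at this height, so the 7.5×9 cube is unchanged — boundary = 33.00 mm. Overall, the cross-section is a single solid region. Total boundary length (outer) = 33.00 mm.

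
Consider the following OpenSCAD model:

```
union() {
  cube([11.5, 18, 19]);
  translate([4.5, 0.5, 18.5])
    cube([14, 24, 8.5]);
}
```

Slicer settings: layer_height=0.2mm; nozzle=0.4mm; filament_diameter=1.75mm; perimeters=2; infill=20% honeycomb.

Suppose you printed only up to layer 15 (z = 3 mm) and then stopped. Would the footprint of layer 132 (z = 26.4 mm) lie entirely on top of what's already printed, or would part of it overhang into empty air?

Compare the two slices. At z = 3: the cube (footprint 11.5×18) is included at this height (area 207.00 mm²); the cube at (4.5, 0.5) is not intersected at this z (z outside [18.5, 27]); Taking the union: only the 11.5×18 cube is present, so the union is just that shape — area = 207.00 mm². At z = 26.4: the cube is not intersected at this z (z outside [0, 19]); the cube at (4.5, 0.5) (footprint 14×24) is included at this height (area 336.00 mm²); Combining (union): only the 14×24 cube at (4.5, 0.5) is present, so the union is just that shape — area = 336.00 mm². Checking containment: at z = 26.4 the cross-section extends beyond the z = 3 cross-section by about 213.50 mm².

part overhangs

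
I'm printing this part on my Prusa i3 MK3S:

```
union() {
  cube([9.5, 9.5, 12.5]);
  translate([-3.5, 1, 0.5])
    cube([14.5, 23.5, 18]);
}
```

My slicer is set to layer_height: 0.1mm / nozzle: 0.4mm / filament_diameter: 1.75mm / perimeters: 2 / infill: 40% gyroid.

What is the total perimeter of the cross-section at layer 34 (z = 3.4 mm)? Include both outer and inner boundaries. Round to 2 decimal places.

At z = 3.4 mm: the 9.5×9.5 cube contributes its full rectangle (perimeter 38.00 mm); the cube at (-3.5, 1) is present — its section is the full 14.5×23.5 rectangle (perimeter 76.00 mm); Combining (union): the regions partially overlap (shared area 80.75 mm²), so the edge portions inside another operand are dropped and the merged outline is re-measured after clipping — boundary = 78.00 mm. Overall, the cross-section is a single solid region. Total boundary length (outer) = 78.00 mm.

78.00 mm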